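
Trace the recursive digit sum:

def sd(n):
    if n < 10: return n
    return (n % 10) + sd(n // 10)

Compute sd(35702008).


sd(35702008) = 8 + sd(3570200)
sd(3570200) = 0 + sd(357020)
sd(357020) = 0 + sd(35702)
sd(35702) = 2 + sd(3570)
sd(3570) = 0 + sd(357)
sd(357) = 7 + sd(35)
sd(35) = 5 + sd(3)
sd(3) = 3  (base case)
Total: 8 + 0 + 0 + 2 + 0 + 7 + 5 + 3 = 25

25


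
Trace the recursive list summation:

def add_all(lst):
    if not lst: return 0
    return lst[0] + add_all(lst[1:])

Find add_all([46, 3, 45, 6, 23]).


add_all([46, 3, 45, 6, 23]) = 46 + add_all([3, 45, 6, 23])
add_all([3, 45, 6, 23]) = 3 + add_all([45, 6, 23])
add_all([45, 6, 23]) = 45 + add_all([6, 23])
add_all([6, 23]) = 6 + add_all([23])
add_all([23]) = 23 + add_all([])
add_all([]) = 0  (base case)
Total: 46 + 3 + 45 + 6 + 23 + 0 = 123

123


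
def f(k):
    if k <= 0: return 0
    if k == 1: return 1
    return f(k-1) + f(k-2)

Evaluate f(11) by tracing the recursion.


Computing f(11) bottom-up:
f(0) = 0
f(1) = 1
f(2) = f(1) + f(0) = 1 + 0 = 1
f(3) = f(2) + f(1) = 1 + 1 = 2
f(4) = f(3) + f(2) = 2 + 1 = 3
f(5) = f(4) + f(3) = 3 + 2 = 5
f(6) = f(5) + f(4) = 5 + 3 = 8
f(7) = f(6) + f(5) = 8 + 5 = 13
f(8) = f(7) + f(6) = 13 + 8 = 21
f(9) = f(8) + f(7) = 21 + 13 = 34
f(10) = f(9) + f(8) = 34 + 21 = 55
f(11) = f(10) + f(9) = 55 + 34 = 89

89


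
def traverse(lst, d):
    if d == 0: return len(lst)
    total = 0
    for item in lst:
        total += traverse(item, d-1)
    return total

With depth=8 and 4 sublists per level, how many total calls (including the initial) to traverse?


At depth 0 (root): 1 call
At depth 1: each of 1 parents calls traverse on 4 children = 4 calls
At depth 2: each of 4 parents calls traverse on 4 children = 16 calls
At depth 3: each of 16 parents calls traverse on 4 children = 64 calls
At depth 4: each of 64 parents calls traverse on 4 children = 256 calls
At depth 5: each of 256 parents calls traverse on 4 children = 1024 calls
At depth 6: each of 1024 parents calls traverse on 4 children = 4096 calls
At depth 7: each of 4096 parents calls traverse on 4 children = 16384 calls
At depth 8: each of 16384 parents calls traverse on 4 children = 65536 calls
Total: 1 + 4 + 16 + 64 + 256 + 1024 + 4096 + 16384 + 65536 = 87381

87381


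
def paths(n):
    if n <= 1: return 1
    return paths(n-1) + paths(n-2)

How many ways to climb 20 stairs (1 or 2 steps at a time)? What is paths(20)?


Building up from base cases:
paths(0) = 1
paths(1) = 1
paths(2) = paths(1) + paths(0) = 1 + 1 = 2
paths(3) = paths(2) + paths(1) = 2 + 1 = 3
paths(4) = paths(3) + paths(2) = 3 + 2 = 5
paths(5) = paths(4) + paths(3) = 5 + 3 = 8
paths(6) = paths(5) + paths(4) = 8 + 5 = 13
paths(7) = paths(6) + paths(5) = 13 + 8 = 21
paths(8) = paths(7) + paths(6) = 21 + 13 = 34
paths(9) = paths(8) + paths(7) = 34 + 21 = 55
paths(10) = paths(9) + paths(8) = 55 + 34 = 89
paths(11) = paths(10) + paths(9) = 89 + 55 = 144
paths(12) = paths(11) + paths(10) = 144 + 89 = 233
paths(13) = paths(12) + paths(11) = 233 + 144 = 377
paths(14) = paths(13) + paths(12) = 377 + 233 = 610
paths(15) = paths(14) + paths(13) = 610 + 377 = 987
paths(16) = paths(15) + paths(14) = 987 + 610 = 1597
paths(17) = paths(16) + paths(15) = 1597 + 987 = 2584
paths(18) = paths(17) + paths(16) = 2584 + 1597 = 4181
paths(19) = paths(18) + paths(17) = 4181 + 2584 = 6765
paths(20) = paths(19) + paths(18) = 6765 + 4181 = 10946

10946


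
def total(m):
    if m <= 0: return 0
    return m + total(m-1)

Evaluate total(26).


total(26)
= 26 + 25 + 24 + 23 + 22 + 21 + 20 + 19 + 18 + 17 + 16 + 15 + 14 + 13 + 12 + 11 + 10 + 9 + 8 + 7 + 6 + 5 + 4 + 3 + 2 + 1 + total(0)
= 26 + 25 + 24 + 23 + 22 + 21 + 20 + 19 + 18 + 17 + 16 + 15 + 14 + 13 + 12 + 11 + 10 + 9 + 8 + 7 + 6 + 5 + 4 + 3 + 2 + 1 + 0
= 351

351


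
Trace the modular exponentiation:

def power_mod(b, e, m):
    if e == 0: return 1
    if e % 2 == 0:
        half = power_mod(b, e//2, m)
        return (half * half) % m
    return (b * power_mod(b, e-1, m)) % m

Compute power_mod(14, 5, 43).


power_mod(14, 5, 43): e is odd, compute power_mod(14, 4, 43)
  power_mod(14, 4, 43): e is even, compute power_mod(14, 2, 43)
    power_mod(14, 2, 43): e is even, compute power_mod(14, 1, 43)
      power_mod(14, 1, 43): e is odd, compute power_mod(14, 0, 43)
        power_mod(14, 0, 43) = 1
      (14 * 1) % 43 = 14
    half=14, (14*14) % 43 = 24
  half=24, (24*24) % 43 = 17
(14 * 17) % 43 = 23

23


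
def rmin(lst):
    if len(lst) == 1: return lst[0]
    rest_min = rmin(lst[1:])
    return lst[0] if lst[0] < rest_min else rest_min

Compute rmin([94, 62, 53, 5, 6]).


rmin([94, 62, 53, 5, 6]): compare 94 with rmin([62, 53, 5, 6])
rmin([62, 53, 5, 6]): compare 62 with rmin([53, 5, 6])
rmin([53, 5, 6]): compare 53 with rmin([5, 6])
rmin([5, 6]): compare 5 with rmin([6])
rmin([6]) = 6  (base case)
Compare 5 with 6 -> 5
Compare 53 with 5 -> 5
Compare 62 with 5 -> 5
Compare 94 with 5 -> 5

5


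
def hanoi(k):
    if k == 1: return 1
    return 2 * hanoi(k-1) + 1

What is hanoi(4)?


hanoi(4) = 2 * hanoi(3) + 1
hanoi(3) = 2 * hanoi(2) + 1
hanoi(2) = 2 * hanoi(1) + 1
hanoi(1) = 1  (base case)
hanoi(2) = 2 * 1 + 1 = 3
hanoi(3) = 2 * 3 + 1 = 7
hanoi(4) = 2 * 7 + 1 = 15

15


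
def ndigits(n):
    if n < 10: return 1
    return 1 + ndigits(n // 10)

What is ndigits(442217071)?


ndigits(442217071) = 1 + ndigits(44221707)
ndigits(44221707) = 1 + ndigits(4422170)
ndigits(4422170) = 1 + ndigits(442217)
ndigits(442217) = 1 + ndigits(44221)
ndigits(44221) = 1 + ndigits(4422)
ndigits(4422) = 1 + ndigits(442)
ndigits(442) = 1 + ndigits(44)
ndigits(44) = 1 + ndigits(4)
ndigits(4) = 1  (base case: 4 < 10)
Unwinding: 1 + 1 + 1 + 1 + 1 + 1 + 1 + 1 + 1 = 9

9


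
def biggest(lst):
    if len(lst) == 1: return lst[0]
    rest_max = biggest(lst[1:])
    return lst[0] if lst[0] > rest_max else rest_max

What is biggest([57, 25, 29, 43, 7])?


biggest([57, 25, 29, 43, 7]): compare 57 with biggest([25, 29, 43, 7])
biggest([25, 29, 43, 7]): compare 25 with biggest([29, 43, 7])
biggest([29, 43, 7]): compare 29 with biggest([43, 7])
biggest([43, 7]): compare 43 with biggest([7])
biggest([7]) = 7  (base case)
Compare 43 with 7 -> 43
Compare 29 with 43 -> 43
Compare 25 with 43 -> 43
Compare 57 with 43 -> 57

57


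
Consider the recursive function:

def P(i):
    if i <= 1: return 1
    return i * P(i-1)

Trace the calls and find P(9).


P(9)
= 9 * P(8)
= 9 * 8 * P(7)
= 9 * 8 * 7 * P(6)
= 9 * 8 * 7 * 6 * P(5)
= 9 * 8 * 7 * 6 * 5 * P(4)
= 9 * 8 * 7 * 6 * 5 * 4 * P(3)
= 9 * 8 * 7 * 6 * 5 * 4 * 3 * P(2)
= 9 * 8 * 7 * 6 * 5 * 4 * 3 * 2 * P(1)
= 9 * 8 * 7 * 6 * 5 * 4 * 3 * 2 * 1
= 362880

362880


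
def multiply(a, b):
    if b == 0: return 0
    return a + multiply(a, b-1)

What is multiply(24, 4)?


multiply(24, 4) = 24 + multiply(24, 3)
multiply(24, 3) = 24 + multiply(24, 2)
multiply(24, 2) = 24 + multiply(24, 1)
multiply(24, 1) = 24 + multiply(24, 0)
multiply(24, 0) = 0  (base case)
Total: 24 + 24 + 24 + 24 + 0 = 96

96


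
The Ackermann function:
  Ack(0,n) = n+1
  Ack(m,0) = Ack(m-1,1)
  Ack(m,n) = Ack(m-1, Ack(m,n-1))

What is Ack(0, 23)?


Ack(0, 23) = 24
Result: Ack(0, 23) = 24

24


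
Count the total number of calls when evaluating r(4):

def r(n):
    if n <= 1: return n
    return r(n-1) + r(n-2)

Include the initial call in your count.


Let C(n) = total calls for r(n)
C(0) = 1, C(1) = 1
C(2) = 1 + C(1) + C(0) = 1 + 1 + 1 = 3
C(3) = 1 + C(2) + C(1) = 1 + 3 + 1 = 5
C(4) = 1 + C(3) + C(2) = 1 + 5 + 3 = 9

9


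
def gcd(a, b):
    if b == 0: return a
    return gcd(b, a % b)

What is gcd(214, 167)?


gcd(214, 167) = gcd(167, 47)
gcd(167, 47) = gcd(47, 26)
gcd(47, 26) = gcd(26, 21)
gcd(26, 21) = gcd(21, 5)
gcd(21, 5) = gcd(5, 1)
gcd(5, 1) = gcd(1, 0)
gcd(1, 0) = 1  (base case)

1


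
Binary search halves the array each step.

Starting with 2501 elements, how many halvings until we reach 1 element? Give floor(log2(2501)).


2501 / 2 = 1250
1250 / 2 = 625
625 / 2 = 312
312 / 2 = 156
156 / 2 = 78
78 / 2 = 39
39 / 2 = 19
19 / 2 = 9
9 / 2 = 4
4 / 2 = 2
2 / 2 = 1
Reached 1 after 11 halvings

11


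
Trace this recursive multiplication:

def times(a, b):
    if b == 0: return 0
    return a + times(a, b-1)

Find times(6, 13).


times(6, 13) = 6 + times(6, 12)
times(6, 12) = 6 + times(6, 11)
times(6, 11) = 6 + times(6, 10)
times(6, 10) = 6 + times(6, 9)
times(6, 9) = 6 + times(6, 8)
times(6, 8) = 6 + times(6, 7)
times(6, 7) = 6 + times(6, 6)
times(6, 6) = 6 + times(6, 5)
times(6, 5) = 6 + times(6, 4)
times(6, 4) = 6 + times(6, 3)
times(6, 3) = 6 + times(6, 2)
times(6, 2) = 6 + times(6, 1)
times(6, 1) = 6 + times(6, 0)
times(6, 0) = 0  (base case)
Total: 6 + 6 + 6 + 6 + 6 + 6 + 6 + 6 + 6 + 6 + 6 + 6 + 6 + 0 = 78

78


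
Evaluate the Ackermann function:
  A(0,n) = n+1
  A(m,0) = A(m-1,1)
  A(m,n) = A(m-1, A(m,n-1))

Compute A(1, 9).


A(1, 9) = A(0, A(1, 8))
  A(1, 8) = A(0, A(1, 7))
    A(1, 7) = A(0, A(1, 6))
      A(1, 6) = A(0, A(1, 5))
        A(1, 5) = A(0, A(1, 4))
          A(1, 4) = A(0, A(1, 3))
          A(1, 3) = A(0, A(1, 2))
          A(1, 2) = A(0, A(1, 1))
          A(1, 1) = A(0, A(1, 0))
          A(1, 0) = A(0, 1)
          A(0, 1) = 2
            = A(0, 2)
          A(0, 2) = 3
            = A(0, 3)
          A(0, 3) = 4
            = A(0, 4)
          A(0, 4) = 5
            = A(0, 5)
          A(0, 5) = 6
          = A(0, 6)
          A(0, 6) = 7
        = A(0, 7)
        A(0, 7) = 8
      = A(0, 8)
      A(0, 8) = 9
... (trace truncated)
Result: A(1, 9) = 11

11


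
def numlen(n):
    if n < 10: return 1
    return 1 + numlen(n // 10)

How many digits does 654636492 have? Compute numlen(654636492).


numlen(654636492) = 1 + numlen(65463649)
numlen(65463649) = 1 + numlen(6546364)
numlen(6546364) = 1 + numlen(654636)
numlen(654636) = 1 + numlen(65463)
numlen(65463) = 1 + numlen(6546)
numlen(6546) = 1 + numlen(654)
numlen(654) = 1 + numlen(65)
numlen(65) = 1 + numlen(6)
numlen(6) = 1  (base case: 6 < 10)
Unwinding: 1 + 1 + 1 + 1 + 1 + 1 + 1 + 1 + 1 = 9

9


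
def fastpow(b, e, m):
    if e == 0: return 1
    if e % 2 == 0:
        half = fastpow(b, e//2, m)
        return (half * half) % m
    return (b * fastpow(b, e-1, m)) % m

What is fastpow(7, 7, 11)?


fastpow(7, 7, 11): e is odd, compute fastpow(7, 6, 11)
  fastpow(7, 6, 11): e is even, compute fastpow(7, 3, 11)
    fastpow(7, 3, 11): e is odd, compute fastpow(7, 2, 11)
      fastpow(7, 2, 11): e is even, compute fastpow(7, 1, 11)
        fastpow(7, 1, 11): e is odd, compute fastpow(7, 0, 11)
          fastpow(7, 0, 11) = 1
        (7 * 1) % 11 = 7
      half=7, (7*7) % 11 = 5
    (7 * 5) % 11 = 2
  half=2, (2*2) % 11 = 4
(7 * 4) % 11 = 6

6


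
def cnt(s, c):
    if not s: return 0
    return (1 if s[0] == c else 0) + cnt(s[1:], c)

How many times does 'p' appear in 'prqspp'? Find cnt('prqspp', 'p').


s[0]='p' == 'p' -> 1
s[0]='r' != 'p' -> 0
s[0]='q' != 'p' -> 0
s[0]='s' != 'p' -> 0
s[0]='p' == 'p' -> 1
s[0]='p' == 'p' -> 1
Sum: 1 + 0 + 0 + 0 + 1 + 1 = 3

3


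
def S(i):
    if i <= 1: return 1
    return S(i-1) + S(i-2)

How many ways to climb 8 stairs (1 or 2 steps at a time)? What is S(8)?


Building up from base cases:
S(0) = 1
S(1) = 1
S(2) = S(1) + S(0) = 1 + 1 = 2
S(3) = S(2) + S(1) = 2 + 1 = 3
S(4) = S(3) + S(2) = 3 + 2 = 5
S(5) = S(4) + S(3) = 5 + 3 = 8
S(6) = S(5) + S(4) = 8 + 5 = 13
S(7) = S(6) + S(5) = 13 + 8 = 21
S(8) = S(7) + S(6) = 21 + 13 = 34

34


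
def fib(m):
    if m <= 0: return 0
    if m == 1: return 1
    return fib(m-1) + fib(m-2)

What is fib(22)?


Computing fib(22) bottom-up:
fib(0) = 0
fib(1) = 1
fib(2) = fib(1) + fib(0) = 1 + 0 = 1
fib(3) = fib(2) + fib(1) = 1 + 1 = 2
fib(4) = fib(3) + fib(2) = 2 + 1 = 3
fib(5) = fib(4) + fib(3) = 3 + 2 = 5
fib(6) = fib(5) + fib(4) = 5 + 3 = 8
fib(7) = fib(6) + fib(5) = 8 + 5 = 13
fib(8) = fib(7) + fib(6) = 13 + 8 = 21
fib(9) = fib(8) + fib(7) = 21 + 13 = 34
fib(10) = fib(9) + fib(8) = 34 + 21 = 55
fib(11) = fib(10) + fib(9) = 55 + 34 = 89
fib(12) = fib(11) + fib(10) = 89 + 55 = 144
fib(13) = fib(12) + fib(11) = 144 + 89 = 233
fib(14) = fib(13) + fib(12) = 233 + 144 = 377
fib(15) = fib(14) + fib(13) = 377 + 233 = 610
fib(16) = fib(15) + fib(14) = 610 + 377 = 987
fib(17) = fib(16) + fib(15) = 987 + 610 = 1597
fib(18) = fib(17) + fib(16) = 1597 + 987 = 2584
fib(19) = fib(18) + fib(17) = 2584 + 1597 = 4181
fib(20) = fib(19) + fib(18) = 4181 + 2584 = 6765
fib(21) = fib(20) + fib(19) = 6765 + 4181 = 10946
fib(22) = fib(21) + fib(20) = 10946 + 6765 = 17711

17711


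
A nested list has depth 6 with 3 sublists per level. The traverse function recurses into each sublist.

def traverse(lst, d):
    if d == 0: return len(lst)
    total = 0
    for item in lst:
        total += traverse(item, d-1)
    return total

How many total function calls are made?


At depth 0 (root): 1 call
At depth 1: each of 1 parents calls traverse on 3 children = 3 calls
At depth 2: each of 3 parents calls traverse on 3 children = 9 calls
At depth 3: each of 9 parents calls traverse on 3 children = 27 calls
At depth 4: each of 27 parents calls traverse on 3 children = 81 calls
At depth 5: each of 81 parents calls traverse on 3 children = 243 calls
At depth 6: each of 243 parents calls traverse on 3 children = 729 calls
Total: 1 + 3 + 9 + 27 + 81 + 243 + 729 = 1093

1093


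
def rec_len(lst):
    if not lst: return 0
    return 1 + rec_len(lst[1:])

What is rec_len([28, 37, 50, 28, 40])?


rec_len([28, 37, 50, 28, 40]) = 1 + rec_len([37, 50, 28, 40])
rec_len([37, 50, 28, 40]) = 1 + rec_len([50, 28, 40])
rec_len([50, 28, 40]) = 1 + rec_len([28, 40])
rec_len([28, 40]) = 1 + rec_len([40])
rec_len([40]) = 1 + rec_len([])
rec_len([]) = 0  (base case)
Unwinding: 1 + 1 + 1 + 1 + 1 + 0 = 5

5


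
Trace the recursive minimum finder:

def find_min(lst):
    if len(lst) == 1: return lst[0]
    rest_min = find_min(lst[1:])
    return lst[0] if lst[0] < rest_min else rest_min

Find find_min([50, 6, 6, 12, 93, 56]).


find_min([50, 6, 6, 12, 93, 56]): compare 50 with find_min([6, 6, 12, 93, 56])
find_min([6, 6, 12, 93, 56]): compare 6 with find_min([6, 12, 93, 56])
find_min([6, 12, 93, 56]): compare 6 with find_min([12, 93, 56])
find_min([12, 93, 56]): compare 12 with find_min([93, 56])
find_min([93, 56]): compare 93 with find_min([56])
find_min([56]) = 56  (base case)
Compare 93 with 56 -> 56
Compare 12 with 56 -> 12
Compare 6 with 12 -> 6
Compare 6 with 6 -> 6
Compare 50 with 6 -> 6

6


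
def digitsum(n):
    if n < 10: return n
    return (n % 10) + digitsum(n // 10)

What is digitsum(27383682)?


digitsum(27383682) = 2 + digitsum(2738368)
digitsum(2738368) = 8 + digitsum(273836)
digitsum(273836) = 6 + digitsum(27383)
digitsum(27383) = 3 + digitsum(2738)
digitsum(2738) = 8 + digitsum(273)
digitsum(273) = 3 + digitsum(27)
digitsum(27) = 7 + digitsum(2)
digitsum(2) = 2  (base case)
Total: 2 + 8 + 6 + 3 + 8 + 3 + 7 + 2 = 39

39


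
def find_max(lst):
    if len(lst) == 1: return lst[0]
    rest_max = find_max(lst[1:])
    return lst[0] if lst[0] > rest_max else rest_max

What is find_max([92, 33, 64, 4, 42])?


find_max([92, 33, 64, 4, 42]): compare 92 with find_max([33, 64, 4, 42])
find_max([33, 64, 4, 42]): compare 33 with find_max([64, 4, 42])
find_max([64, 4, 42]): compare 64 with find_max([4, 42])
find_max([4, 42]): compare 4 with find_max([42])
find_max([42]) = 42  (base case)
Compare 4 with 42 -> 42
Compare 64 with 42 -> 64
Compare 33 with 64 -> 64
Compare 92 with 64 -> 92

92


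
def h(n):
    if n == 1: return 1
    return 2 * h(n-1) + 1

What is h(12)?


h(12) = 2 * h(11) + 1
h(11) = 2 * h(10) + 1
h(10) = 2 * h(9) + 1
h(9) = 2 * h(8) + 1
h(8) = 2 * h(7) + 1
h(7) = 2 * h(6) + 1
h(6) = 2 * h(5) + 1
h(5) = 2 * h(4) + 1
h(4) = 2 * h(3) + 1
h(3) = 2 * h(2) + 1
h(2) = 2 * h(1) + 1
h(1) = 1  (base case)
h(2) = 2 * 1 + 1 = 3
h(3) = 2 * 3 + 1 = 7
h(4) = 2 * 7 + 1 = 15
h(5) = 2 * 15 + 1 = 31
h(6) = 2 * 31 + 1 = 63
h(7) = 2 * 63 + 1 = 127
h(8) = 2 * 127 + 1 = 255
h(9) = 2 * 255 + 1 = 511
h(10) = 2 * 511 + 1 = 1023
h(11) = 2 * 1023 + 1 = 2047
h(12) = 2 * 2047 + 1 = 4095

4095


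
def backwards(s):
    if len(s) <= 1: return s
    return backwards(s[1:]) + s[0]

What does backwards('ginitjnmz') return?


backwards('ginitjnmz') = backwards('initjnmz') + 'g'
backwards('initjnmz') = backwards('nitjnmz') + 'i'
backwards('nitjnmz') = backwards('itjnmz') + 'n'
backwards('itjnmz') = backwards('tjnmz') + 'i'
backwards('tjnmz') = backwards('jnmz') + 't'
backwards('jnmz') = backwards('nmz') + 'j'
backwards('nmz') = backwards('mz') + 'n'
backwards('mz') = backwards('z') + 'm'
backwards('z') = 'z'  (base case)
Concatenating: 'z' + 'm' + 'n' + 'j' + 't' + 'i' + 'n' + 'i' + 'g' = 'zmnjtinig'

zmnjtinig


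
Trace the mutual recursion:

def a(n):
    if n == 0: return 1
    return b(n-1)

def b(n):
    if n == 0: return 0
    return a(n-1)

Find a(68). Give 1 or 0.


a(68) = b(67)
b(67) = a(66)
a(66) = b(65)
b(65) = a(64)
a(64) = b(63)
b(63) = a(62)
a(62) = b(61)
b(61) = a(60)
a(60) = b(59)
b(59) = a(58)
a(58) = b(57)
b(57) = a(56)
a(56) = b(55)
b(55) = a(54)
a(54) = b(53)
b(53) = a(52)
a(52) = b(51)
b(51) = a(50)
a(50) = b(49)
b(49) = a(48)
a(48) = b(47)
b(47) = a(46)
a(46) = b(45)
b(45) = a(44)
a(44) = b(43)
b(43) = a(42)
a(42) = b(41)
b(41) = a(40)
a(40) = b(39)
b(39) = a(38)
a(38) = b(37)
b(37) = a(36)
a(36) = b(35)
b(35) = a(34)
a(34) = b(33)
b(33) = a(32)
a(32) = b(31)
b(31) = a(30)
a(30) = b(29)
b(29) = a(28)
a(28) = b(27)
b(27) = a(26)
a(26) = b(25)
b(25) = a(24)
a(24) = b(23)
b(23) = a(22)
a(22) = b(21)
b(21) = a(20)
a(20) = b(19)
b(19) = a(18)
a(18) = b(17)
b(17) = a(16)
a(16) = b(15)
b(15) = a(14)
a(14) = b(13)
b(13) = a(12)
a(12) = b(11)
b(11) = a(10)
a(10) = b(9)
b(9) = a(8)
a(8) = b(7)
b(7) = a(6)
a(6) = b(5)
b(5) = a(4)
a(4) = b(3)
b(3) = a(2)
a(2) = b(1)
b(1) = a(0)
a(0) = 1  (base case)
Result: 1

1


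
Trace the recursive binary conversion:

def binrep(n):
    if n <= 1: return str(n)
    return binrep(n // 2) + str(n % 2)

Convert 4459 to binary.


binrep(4459) = binrep(2229) + '1'
binrep(2229) = binrep(1114) + '1'
binrep(1114) = binrep(557) + '0'
binrep(557) = binrep(278) + '1'
binrep(278) = binrep(139) + '0'
binrep(139) = binrep(69) + '1'
binrep(69) = binrep(34) + '1'
binrep(34) = binrep(17) + '0'
binrep(17) = binrep(8) + '1'
binrep(8) = binrep(4) + '0'
binrep(4) = binrep(2) + '0'
binrep(2) = binrep(1) + '0'
binrep(1) = '1'  (base case)
Concatenating: '1' + '0' + '0' + '0' + '1' + '0' + '1' + '1' + '0' + '1' + '0' + '1' + '1' = '1000101101011'

1000101101011


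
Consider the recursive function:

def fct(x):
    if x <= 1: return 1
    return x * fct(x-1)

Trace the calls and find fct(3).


fct(3)
= 3 * fct(2)
= 3 * 2 * fct(1)
= 3 * 2 * 1
= 6

6


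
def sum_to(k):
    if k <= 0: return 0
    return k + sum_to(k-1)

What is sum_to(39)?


sum_to(39)
= 39 + 38 + 37 + 36 + 35 + 34 + 33 + 32 + 31 + 30 + 29 + 28 + 27 + 26 + 25 + 24 + 23 + 22 + 21 + 20 + 19 + 18 + 17 + 16 + 15 + 14 + 13 + 12 + 11 + 10 + 9 + 8 + 7 + 6 + 5 + 4 + 3 + 2 + 1 + sum_to(0)
= 39 + 38 + 37 + 36 + 35 + 34 + 33 + 32 + 31 + 30 + 29 + 28 + 27 + 26 + 25 + 24 + 23 + 22 + 21 + 20 + 19 + 18 + 17 + 16 + 15 + 14 + 13 + 12 + 11 + 10 + 9 + 8 + 7 + 6 + 5 + 4 + 3 + 2 + 1 + 0
= 780

780


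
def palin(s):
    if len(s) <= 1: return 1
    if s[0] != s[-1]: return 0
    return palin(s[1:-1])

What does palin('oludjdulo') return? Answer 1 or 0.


palin('oludjdulo'): s[0]='o' == s[-1]='o' -> check palin('ludjdul')
palin('ludjdul'): s[0]='l' == s[-1]='l' -> check palin('udjdu')
palin('udjdu'): s[0]='u' == s[-1]='u' -> check palin('djd')
palin('djd'): s[0]='d' == s[-1]='d' -> check palin('j')
palin('j'): len <= 1 -> return 1  (base case)
Result: 1 (palindrome)

1


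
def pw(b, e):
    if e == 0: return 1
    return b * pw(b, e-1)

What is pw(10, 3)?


pw(10, 3)
= 10 * pw(10, 2)
= 10 * 10 * pw(10, 1)
= 10 * 10 * 10 * pw(10, 0)
= 10 * 10 * 10 * 1
= 1000

1000


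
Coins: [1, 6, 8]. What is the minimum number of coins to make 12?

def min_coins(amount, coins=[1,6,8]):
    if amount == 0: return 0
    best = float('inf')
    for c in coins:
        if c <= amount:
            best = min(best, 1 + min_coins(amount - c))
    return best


Building up with DP:
min_coins(0) = 0
min_coins(1) = min(1+min_coins(0)=1+0=1) = 1
min_coins(2) = min(1+min_coins(1)=1+1=2) = 2
min_coins(3) = min(1+min_coins(2)=1+2=3) = 3
min_coins(4) = min(1+min_coins(3)=1+3=4) = 4
min_coins(5) = min(1+min_coins(4)=1+4=5) = 5
min_coins(6) = min(1+min_coins(5)=1+5=6, 1+min_coins(0)=1+0=1) = 1
min_coins(7) = min(1+min_coins(6)=1+1=2, 1+min_coins(1)=1+1=2) = 2
min_coins(8) = min(1+min_coins(7)=1+2=3, 1+min_coins(2)=1+2=3, 1+min_coins(0)=1+0=1) = 1
min_coins(9) = min(1+min_coins(8)=1+1=2, 1+min_coins(3)=1+3=4, 1+min_coins(1)=1+1=2) = 2
min_coins(10) = min(1+min_coins(9)=1+2=3, 1+min_coins(4)=1+4=5, 1+min_coins(2)=1+2=3) = 3
min_coins(11) = min(1+min_coins(10)=1+3=4, 1+min_coins(5)=1+5=6, 1+min_coins(3)=1+3=4) = 4
min_coins(12) = min(1+min_coins(11)=1+4=5, 1+min_coins(6)=1+1=2, 1+min_coins(4)=1+4=5) = 2

2


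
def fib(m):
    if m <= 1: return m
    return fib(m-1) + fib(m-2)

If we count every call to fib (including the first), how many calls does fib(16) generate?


Let C(n) = total calls for fib(n)
C(0) = 1, C(1) = 1
C(2) = 1 + C(1) + C(0) = 1 + 1 + 1 = 3
C(3) = 1 + C(2) + C(1) = 1 + 3 + 1 = 5
C(4) = 1 + C(3) + C(2) = 1 + 5 + 3 = 9
C(5) = 1 + C(4) + C(3) = 1 + 9 + 5 = 15
C(6) = 1 + C(5) + C(4) = 1 + 15 + 9 = 25
C(7) = 1 + C(6) + C(5) = 1 + 25 + 15 = 41
C(8) = 1 + C(7) + C(6) = 1 + 41 + 25 = 67
C(9) = 1 + C(8) + C(7) = 1 + 67 + 41 = 109
C(10) = 1 + C(9) + C(8) = 1 + 109 + 67 = 177
C(11) = 1 + C(10) + C(9) = 1 + 177 + 109 = 287
C(12) = 1 + C(11) + C(10) = 1 + 287 + 177 = 465
C(13) = 1 + C(12) + C(11) = 1 + 465 + 287 = 753
C(14) = 1 + C(13) + C(12) = 1 + 753 + 465 = 1219
C(15) = 1 + C(14) + C(13) = 1 + 1219 + 753 = 1973
C(16) = 1 + C(15) + C(14) = 1 + 1973 + 1219 = 3193

3193


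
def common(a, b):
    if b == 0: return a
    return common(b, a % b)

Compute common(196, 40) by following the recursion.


common(196, 40) = common(40, 36)
common(40, 36) = common(36, 4)
common(36, 4) = common(4, 0)
common(4, 0) = 4  (base case)

4


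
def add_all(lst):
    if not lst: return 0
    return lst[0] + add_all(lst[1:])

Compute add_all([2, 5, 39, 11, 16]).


add_all([2, 5, 39, 11, 16]) = 2 + add_all([5, 39, 11, 16])
add_all([5, 39, 11, 16]) = 5 + add_all([39, 11, 16])
add_all([39, 11, 16]) = 39 + add_all([11, 16])
add_all([11, 16]) = 11 + add_all([16])
add_all([16]) = 16 + add_all([])
add_all([]) = 0  (base case)
Total: 2 + 5 + 39 + 11 + 16 + 0 = 73

73


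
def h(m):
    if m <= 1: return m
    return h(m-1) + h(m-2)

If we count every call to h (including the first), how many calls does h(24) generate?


Let C(n) = total calls for h(n)
C(0) = 1, C(1) = 1
C(2) = 1 + C(1) + C(0) = 1 + 1 + 1 = 3
C(3) = 1 + C(2) + C(1) = 1 + 3 + 1 = 5
C(4) = 1 + C(3) + C(2) = 1 + 5 + 3 = 9
C(5) = 1 + C(4) + C(3) = 1 + 9 + 5 = 15
C(6) = 1 + C(5) + C(4) = 1 + 15 + 9 = 25
C(7) = 1 + C(6) + C(5) = 1 + 25 + 15 = 41
C(8) = 1 + C(7) + C(6) = 1 + 41 + 25 = 67
C(9) = 1 + C(8) + C(7) = 1 + 67 + 41 = 109
C(10) = 1 + C(9) + C(8) = 1 + 109 + 67 = 177
C(11) = 1 + C(10) + C(9) = 1 + 177 + 109 = 287
C(12) = 1 + C(11) + C(10) = 1 + 287 + 177 = 465
C(13) = 1 + C(12) + C(11) = 1 + 465 + 287 = 753
C(14) = 1 + C(13) + C(12) = 1 + 753 + 465 = 1219
C(15) = 1 + C(14) + C(13) = 1 + 1219 + 753 = 1973
C(16) = 1 + C(15) + C(14) = 1 + 1973 + 1219 = 3193
C(17) = 1 + C(16) + C(15) = 1 + 3193 + 1973 = 5167
C(18) = 1 + C(17) + C(16) = 1 + 5167 + 3193 = 8361
C(19) = 1 + C(18) + C(17) = 1 + 8361 + 5167 = 13529
C(20) = 1 + C(19) + C(18) = 1 + 13529 + 8361 = 21891
C(21) = 1 + C(20) + C(19) = 1 + 21891 + 13529 = 35421
C(22) = 1 + C(21) + C(20) = 1 + 35421 + 21891 = 57313
C(23) = 1 + C(22) + C(21) = 1 + 57313 + 35421 = 92735
C(24) = 1 + C(23) + C(22) = 1 + 92735 + 57313 = 150049

150049


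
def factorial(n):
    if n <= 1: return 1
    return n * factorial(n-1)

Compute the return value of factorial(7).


factorial(7)
= 7 * factorial(6)
= 7 * 6 * factorial(5)
= 7 * 6 * 5 * factorial(4)
= 7 * 6 * 5 * 4 * factorial(3)
= 7 * 6 * 5 * 4 * 3 * factorial(2)
= 7 * 6 * 5 * 4 * 3 * 2 * factorial(1)
= 7 * 6 * 5 * 4 * 3 * 2 * 1
= 5040

5040


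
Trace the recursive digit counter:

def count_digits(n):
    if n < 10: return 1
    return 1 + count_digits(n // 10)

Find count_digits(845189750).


count_digits(845189750) = 1 + count_digits(84518975)
count_digits(84518975) = 1 + count_digits(8451897)
count_digits(8451897) = 1 + count_digits(845189)
count_digits(845189) = 1 + count_digits(84518)
count_digits(84518) = 1 + count_digits(8451)
count_digits(8451) = 1 + count_digits(845)
count_digits(845) = 1 + count_digits(84)
count_digits(84) = 1 + count_digits(8)
count_digits(8) = 1  (base case: 8 < 10)
Unwinding: 1 + 1 + 1 + 1 + 1 + 1 + 1 + 1 + 1 = 9

9


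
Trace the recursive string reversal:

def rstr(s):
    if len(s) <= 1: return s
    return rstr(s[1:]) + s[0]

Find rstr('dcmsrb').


rstr('dcmsrb') = rstr('cmsrb') + 'd'
rstr('cmsrb') = rstr('msrb') + 'c'
rstr('msrb') = rstr('srb') + 'm'
rstr('srb') = rstr('rb') + 's'
rstr('rb') = rstr('b') + 'r'
rstr('b') = 'b'  (base case)
Concatenating: 'b' + 'r' + 's' + 'm' + 'c' + 'd' = 'brsmcd'

brsmcd


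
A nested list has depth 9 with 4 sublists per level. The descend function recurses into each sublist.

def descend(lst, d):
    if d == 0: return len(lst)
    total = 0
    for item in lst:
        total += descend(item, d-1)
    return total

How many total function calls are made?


At depth 0 (root): 1 call
At depth 1: each of 1 parents calls descend on 4 children = 4 calls
At depth 2: each of 4 parents calls descend on 4 children = 16 calls
At depth 3: each of 16 parents calls descend on 4 children = 64 calls
At depth 4: each of 64 parents calls descend on 4 children = 256 calls
At depth 5: each of 256 parents calls descend on 4 children = 1024 calls
At depth 6: each of 1024 parents calls descend on 4 children = 4096 calls
At depth 7: each of 4096 parents calls descend on 4 children = 16384 calls
At depth 8: each of 16384 parents calls descend on 4 children = 65536 calls
At depth 9: each of 65536 parents calls descend on 4 children = 262144 calls
Total: 1 + 4 + 16 + 64 + 256 + 1024 + 4096 + 16384 + 65536 + 262144 = 349525

349525


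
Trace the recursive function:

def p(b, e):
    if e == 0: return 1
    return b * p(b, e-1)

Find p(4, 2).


p(4, 2)
= 4 * p(4, 1)
= 4 * 4 * p(4, 0)
= 4 * 4 * 1
= 16

16


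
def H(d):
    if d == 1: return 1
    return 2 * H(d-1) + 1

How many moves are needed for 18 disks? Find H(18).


H(18) = 2 * H(17) + 1
H(17) = 2 * H(16) + 1
H(16) = 2 * H(15) + 1
H(15) = 2 * H(14) + 1
H(14) = 2 * H(13) + 1
H(13) = 2 * H(12) + 1
H(12) = 2 * H(11) + 1
H(11) = 2 * H(10) + 1
H(10) = 2 * H(9) + 1
H(9) = 2 * H(8) + 1
H(8) = 2 * H(7) + 1
H(7) = 2 * H(6) + 1
H(6) = 2 * H(5) + 1
H(5) = 2 * H(4) + 1
H(4) = 2 * H(3) + 1
H(3) = 2 * H(2) + 1
H(2) = 2 * H(1) + 1
H(1) = 1  (base case)
H(2) = 2 * 1 + 1 = 3
H(3) = 2 * 3 + 1 = 7
H(4) = 2 * 7 + 1 = 15
H(5) = 2 * 15 + 1 = 31
H(6) = 2 * 31 + 1 = 63
H(7) = 2 * 63 + 1 = 127
H(8) = 2 * 127 + 1 = 255
H(9) = 2 * 255 + 1 = 511
H(10) = 2 * 511 + 1 = 1023
H(11) = 2 * 1023 + 1 = 2047
H(12) = 2 * 2047 + 1 = 4095
H(13) = 2 * 4095 + 1 = 8191
H(14) = 2 * 8191 + 1 = 16383
H(15) = 2 * 16383 + 1 = 32767
H(16) = 2 * 32767 + 1 = 65535
H(17) = 2 * 65535 + 1 = 131071
H(18) = 2 * 131071 + 1 = 262143

262143


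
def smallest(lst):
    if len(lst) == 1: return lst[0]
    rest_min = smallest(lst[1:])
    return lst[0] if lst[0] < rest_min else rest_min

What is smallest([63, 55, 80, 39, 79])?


smallest([63, 55, 80, 39, 79]): compare 63 with smallest([55, 80, 39, 79])
smallest([55, 80, 39, 79]): compare 55 with smallest([80, 39, 79])
smallest([80, 39, 79]): compare 80 with smallest([39, 79])
smallest([39, 79]): compare 39 with smallest([79])
smallest([79]) = 79  (base case)
Compare 39 with 79 -> 39
Compare 80 with 39 -> 39
Compare 55 with 39 -> 39
Compare 63 with 39 -> 39

39


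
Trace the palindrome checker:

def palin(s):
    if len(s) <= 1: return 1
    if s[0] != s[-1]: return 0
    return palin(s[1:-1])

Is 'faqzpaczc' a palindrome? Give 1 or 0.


palin('faqzpaczc'): s[0]='f' != s[-1]='c' -> return 0
Result: 0 (not a palindrome)

0


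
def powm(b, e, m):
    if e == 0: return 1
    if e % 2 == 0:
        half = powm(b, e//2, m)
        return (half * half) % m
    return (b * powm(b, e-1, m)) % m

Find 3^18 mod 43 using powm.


powm(3, 18, 43): e is even, compute powm(3, 9, 43)
  powm(3, 9, 43): e is odd, compute powm(3, 8, 43)
    powm(3, 8, 43): e is even, compute powm(3, 4, 43)
      powm(3, 4, 43): e is even, compute powm(3, 2, 43)
        powm(3, 2, 43): e is even, compute powm(3, 1, 43)
          powm(3, 1, 43): e is odd, compute powm(3, 0, 43)
          powm(3, 0, 43) = 1
          (3 * 1) % 43 = 3
        half=3, (3*3) % 43 = 9
      half=9, (9*9) % 43 = 38
    half=38, (38*38) % 43 = 25
  (3 * 25) % 43 = 32
half=32, (32*32) % 43 = 35

35


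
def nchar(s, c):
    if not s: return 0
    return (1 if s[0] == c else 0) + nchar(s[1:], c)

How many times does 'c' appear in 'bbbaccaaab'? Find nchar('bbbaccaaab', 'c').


s[0]='b' != 'c' -> 0
s[0]='b' != 'c' -> 0
s[0]='b' != 'c' -> 0
s[0]='a' != 'c' -> 0
s[0]='c' == 'c' -> 1
s[0]='c' == 'c' -> 1
s[0]='a' != 'c' -> 0
s[0]='a' != 'c' -> 0
s[0]='a' != 'c' -> 0
s[0]='b' != 'c' -> 0
Sum: 0 + 0 + 0 + 0 + 1 + 1 + 0 + 0 + 0 + 0 = 2

2


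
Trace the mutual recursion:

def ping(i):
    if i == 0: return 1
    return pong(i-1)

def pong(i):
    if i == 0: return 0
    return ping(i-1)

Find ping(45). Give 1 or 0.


ping(45) = pong(44)
pong(44) = ping(43)
ping(43) = pong(42)
pong(42) = ping(41)
ping(41) = pong(40)
pong(40) = ping(39)
ping(39) = pong(38)
pong(38) = ping(37)
ping(37) = pong(36)
pong(36) = ping(35)
ping(35) = pong(34)
pong(34) = ping(33)
ping(33) = pong(32)
pong(32) = ping(31)
ping(31) = pong(30)
pong(30) = ping(29)
ping(29) = pong(28)
pong(28) = ping(27)
ping(27) = pong(26)
pong(26) = ping(25)
ping(25) = pong(24)
pong(24) = ping(23)
ping(23) = pong(22)
pong(22) = ping(21)
ping(21) = pong(20)
pong(20) = ping(19)
ping(19) = pong(18)
pong(18) = ping(17)
ping(17) = pong(16)
pong(16) = ping(15)
ping(15) = pong(14)
pong(14) = ping(13)
ping(13) = pong(12)
pong(12) = ping(11)
ping(11) = pong(10)
pong(10) = ping(9)
ping(9) = pong(8)
pong(8) = ping(7)
ping(7) = pong(6)
pong(6) = ping(5)
ping(5) = pong(4)
pong(4) = ping(3)
ping(3) = pong(2)
pong(2) = ping(1)
ping(1) = pong(0)
pong(0) = 0  (base case)
Result: 0

0


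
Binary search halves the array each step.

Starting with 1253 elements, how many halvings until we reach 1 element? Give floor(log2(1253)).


1253 / 2 = 626
626 / 2 = 313
313 / 2 = 156
156 / 2 = 78
78 / 2 = 39
39 / 2 = 19
19 / 2 = 9
9 / 2 = 4
4 / 2 = 2
2 / 2 = 1
Reached 1 after 10 halvings

10


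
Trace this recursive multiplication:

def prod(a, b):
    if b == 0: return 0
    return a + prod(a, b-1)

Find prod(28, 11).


prod(28, 11) = 28 + prod(28, 10)
prod(28, 10) = 28 + prod(28, 9)
prod(28, 9) = 28 + prod(28, 8)
prod(28, 8) = 28 + prod(28, 7)
prod(28, 7) = 28 + prod(28, 6)
prod(28, 6) = 28 + prod(28, 5)
prod(28, 5) = 28 + prod(28, 4)
prod(28, 4) = 28 + prod(28, 3)
prod(28, 3) = 28 + prod(28, 2)
prod(28, 2) = 28 + prod(28, 1)
prod(28, 1) = 28 + prod(28, 0)
prod(28, 0) = 0  (base case)
Total: 28 + 28 + 28 + 28 + 28 + 28 + 28 + 28 + 28 + 28 + 28 + 0 = 308

308


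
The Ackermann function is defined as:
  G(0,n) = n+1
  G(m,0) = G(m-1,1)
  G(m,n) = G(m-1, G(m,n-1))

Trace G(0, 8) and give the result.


G(0, 8) = 9
Result: G(0, 8) = 9

9


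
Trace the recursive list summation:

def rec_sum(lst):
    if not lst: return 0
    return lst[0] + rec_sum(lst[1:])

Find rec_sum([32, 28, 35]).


rec_sum([32, 28, 35]) = 32 + rec_sum([28, 35])
rec_sum([28, 35]) = 28 + rec_sum([35])
rec_sum([35]) = 35 + rec_sum([])
rec_sum([]) = 0  (base case)
Total: 32 + 28 + 35 + 0 = 95

95


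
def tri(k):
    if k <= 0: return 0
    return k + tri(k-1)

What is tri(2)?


tri(2)
= 2 + 1 + tri(0)
= 2 + 1 + 0
= 3

3


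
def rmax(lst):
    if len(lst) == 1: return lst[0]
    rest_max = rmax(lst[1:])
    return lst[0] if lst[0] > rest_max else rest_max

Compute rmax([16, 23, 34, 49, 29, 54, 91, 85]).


rmax([16, 23, 34, 49, 29, 54, 91, 85]): compare 16 with rmax([23, 34, 49, 29, 54, 91, 85])
rmax([23, 34, 49, 29, 54, 91, 85]): compare 23 with rmax([34, 49, 29, 54, 91, 85])
rmax([34, 49, 29, 54, 91, 85]): compare 34 with rmax([49, 29, 54, 91, 85])
rmax([49, 29, 54, 91, 85]): compare 49 with rmax([29, 54, 91, 85])
rmax([29, 54, 91, 85]): compare 29 with rmax([54, 91, 85])
rmax([54, 91, 85]): compare 54 with rmax([91, 85])
rmax([91, 85]): compare 91 with rmax([85])
rmax([85]) = 85  (base case)
Compare 91 with 85 -> 91
Compare 54 with 91 -> 91
Compare 29 with 91 -> 91
Compare 49 with 91 -> 91
Compare 34 with 91 -> 91
Compare 23 with 91 -> 91
Compare 16 with 91 -> 91

91


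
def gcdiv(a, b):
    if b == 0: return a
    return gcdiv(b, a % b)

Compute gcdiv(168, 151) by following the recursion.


gcdiv(168, 151) = gcdiv(151, 17)
gcdiv(151, 17) = gcdiv(17, 15)
gcdiv(17, 15) = gcdiv(15, 2)
gcdiv(15, 2) = gcdiv(2, 1)
gcdiv(2, 1) = gcdiv(1, 0)
gcdiv(1, 0) = 1  (base case)

1


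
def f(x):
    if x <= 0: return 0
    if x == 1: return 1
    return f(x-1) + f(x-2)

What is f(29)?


Computing f(29) bottom-up:
f(0) = 0
f(1) = 1
f(2) = f(1) + f(0) = 1 + 0 = 1
f(3) = f(2) + f(1) = 1 + 1 = 2
f(4) = f(3) + f(2) = 2 + 1 = 3
f(5) = f(4) + f(3) = 3 + 2 = 5
f(6) = f(5) + f(4) = 5 + 3 = 8
f(7) = f(6) + f(5) = 8 + 5 = 13
f(8) = f(7) + f(6) = 13 + 8 = 21
f(9) = f(8) + f(7) = 21 + 13 = 34
f(10) = f(9) + f(8) = 34 + 21 = 55
f(11) = f(10) + f(9) = 55 + 34 = 89
f(12) = f(11) + f(10) = 89 + 55 = 144
f(13) = f(12) + f(11) = 144 + 89 = 233
f(14) = f(13) + f(12) = 233 + 144 = 377
f(15) = f(14) + f(13) = 377 + 233 = 610
f(16) = f(15) + f(14) = 610 + 377 = 987
f(17) = f(16) + f(15) = 987 + 610 = 1597
f(18) = f(17) + f(16) = 1597 + 987 = 2584
f(19) = f(18) + f(17) = 2584 + 1597 = 4181
f(20) = f(19) + f(18) = 4181 + 2584 = 6765
f(21) = f(20) + f(19) = 6765 + 4181 = 10946
f(22) = f(21) + f(20) = 10946 + 6765 = 17711
f(23) = f(22) + f(21) = 17711 + 10946 = 28657
f(24) = f(23) + f(22) = 28657 + 17711 = 46368
f(25) = f(24) + f(23) = 46368 + 28657 = 75025
f(26) = f(25) + f(24) = 75025 + 46368 = 121393
f(27) = f(26) + f(25) = 121393 + 75025 = 196418
f(28) = f(27) + f(26) = 196418 + 121393 = 317811
f(29) = f(28) + f(27) = 317811 + 196418 = 514229

514229


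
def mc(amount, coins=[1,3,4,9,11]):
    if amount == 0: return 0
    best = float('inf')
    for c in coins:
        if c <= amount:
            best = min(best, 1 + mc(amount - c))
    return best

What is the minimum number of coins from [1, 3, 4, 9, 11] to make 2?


Building up with DP:
mc(0) = 0
mc(1) = min(1+mc(0)=1+0=1) = 1
mc(2) = min(1+mc(1)=1+1=2) = 2

2


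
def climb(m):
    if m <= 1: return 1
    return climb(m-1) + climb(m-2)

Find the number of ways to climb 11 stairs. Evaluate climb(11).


Building up from base cases:
climb(0) = 1
climb(1) = 1
climb(2) = climb(1) + climb(0) = 1 + 1 = 2
climb(3) = climb(2) + climb(1) = 2 + 1 = 3
climb(4) = climb(3) + climb(2) = 3 + 2 = 5
climb(5) = climb(4) + climb(3) = 5 + 3 = 8
climb(6) = climb(5) + climb(4) = 8 + 5 = 13
climb(7) = climb(6) + climb(5) = 13 + 8 = 21
climb(8) = climb(7) + climb(6) = 21 + 13 = 34
climb(9) = climb(8) + climb(7) = 34 + 21 = 55
climb(10) = climb(9) + climb(8) = 55 + 34 = 89
climb(11) = climb(10) + climb(9) = 89 + 55 = 144

144


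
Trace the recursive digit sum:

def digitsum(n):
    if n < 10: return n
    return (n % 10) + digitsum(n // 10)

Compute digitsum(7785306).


digitsum(7785306) = 6 + digitsum(778530)
digitsum(778530) = 0 + digitsum(77853)
digitsum(77853) = 3 + digitsum(7785)
digitsum(7785) = 5 + digitsum(778)
digitsum(778) = 8 + digitsum(77)
digitsum(77) = 7 + digitsum(7)
digitsum(7) = 7  (base case)
Total: 6 + 0 + 3 + 5 + 8 + 7 + 7 = 36

36


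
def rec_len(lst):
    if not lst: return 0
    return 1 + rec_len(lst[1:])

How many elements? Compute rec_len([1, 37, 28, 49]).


rec_len([1, 37, 28, 49]) = 1 + rec_len([37, 28, 49])
rec_len([37, 28, 49]) = 1 + rec_len([28, 49])
rec_len([28, 49]) = 1 + rec_len([49])
rec_len([49]) = 1 + rec_len([])
rec_len([]) = 0  (base case)
Unwinding: 1 + 1 + 1 + 1 + 0 = 4

4


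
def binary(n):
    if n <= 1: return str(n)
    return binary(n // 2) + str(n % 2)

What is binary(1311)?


binary(1311) = binary(655) + '1'
binary(655) = binary(327) + '1'
binary(327) = binary(163) + '1'
binary(163) = binary(81) + '1'
binary(81) = binary(40) + '1'
binary(40) = binary(20) + '0'
binary(20) = binary(10) + '0'
binary(10) = binary(5) + '0'
binary(5) = binary(2) + '1'
binary(2) = binary(1) + '0'
binary(1) = '1'  (base case)
Concatenating: '1' + '0' + '1' + '0' + '0' + '0' + '1' + '1' + '1' + '1' + '1' = '10100011111'

10100011111


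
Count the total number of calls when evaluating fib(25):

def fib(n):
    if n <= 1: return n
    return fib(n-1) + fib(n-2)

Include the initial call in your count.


Let C(n) = total calls for fib(n)
C(0) = 1, C(1) = 1
C(2) = 1 + C(1) + C(0) = 1 + 1 + 1 = 3
C(3) = 1 + C(2) + C(1) = 1 + 3 + 1 = 5
C(4) = 1 + C(3) + C(2) = 1 + 5 + 3 = 9
C(5) = 1 + C(4) + C(3) = 1 + 9 + 5 = 15
C(6) = 1 + C(5) + C(4) = 1 + 15 + 9 = 25
C(7) = 1 + C(6) + C(5) = 1 + 25 + 15 = 41
C(8) = 1 + C(7) + C(6) = 1 + 41 + 25 = 67
C(9) = 1 + C(8) + C(7) = 1 + 67 + 41 = 109
C(10) = 1 + C(9) + C(8) = 1 + 109 + 67 = 177
C(11) = 1 + C(10) + C(9) = 1 + 177 + 109 = 287
C(12) = 1 + C(11) + C(10) = 1 + 287 + 177 = 465
C(13) = 1 + C(12) + C(11) = 1 + 465 + 287 = 753
C(14) = 1 + C(13) + C(12) = 1 + 753 + 465 = 1219
C(15) = 1 + C(14) + C(13) = 1 + 1219 + 753 = 1973
C(16) = 1 + C(15) + C(14) = 1 + 1973 + 1219 = 3193
C(17) = 1 + C(16) + C(15) = 1 + 3193 + 1973 = 5167
C(18) = 1 + C(17) + C(16) = 1 + 5167 + 3193 = 8361
C(19) = 1 + C(18) + C(17) = 1 + 8361 + 5167 = 13529
C(20) = 1 + C(19) + C(18) = 1 + 13529 + 8361 = 21891
C(21) = 1 + C(20) + C(19) = 1 + 21891 + 13529 = 35421
C(22) = 1 + C(21) + C(20) = 1 + 35421 + 21891 = 57313
C(23) = 1 + C(22) + C(21) = 1 + 57313 + 35421 = 92735
C(24) = 1 + C(23) + C(22) = 1 + 92735 + 57313 = 150049
C(25) = 1 + C(24) + C(23) = 1 + 150049 + 92735 = 242785

242785


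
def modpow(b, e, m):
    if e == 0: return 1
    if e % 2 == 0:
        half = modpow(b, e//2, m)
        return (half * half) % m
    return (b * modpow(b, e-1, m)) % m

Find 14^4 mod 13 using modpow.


modpow(14, 4, 13): e is even, compute modpow(14, 2, 13)
  modpow(14, 2, 13): e is even, compute modpow(14, 1, 13)
    modpow(14, 1, 13): e is odd, compute modpow(14, 0, 13)
      modpow(14, 0, 13) = 1
    (14 * 1) % 13 = 1
  half=1, (1*1) % 13 = 1
half=1, (1*1) % 13 = 1

1


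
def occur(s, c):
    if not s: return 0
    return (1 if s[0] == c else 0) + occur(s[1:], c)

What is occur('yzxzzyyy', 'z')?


s[0]='y' != 'z' -> 0
s[0]='z' == 'z' -> 1
s[0]='x' != 'z' -> 0
s[0]='z' == 'z' -> 1
s[0]='z' == 'z' -> 1
s[0]='y' != 'z' -> 0
s[0]='y' != 'z' -> 0
s[0]='y' != 'z' -> 0
Sum: 0 + 1 + 0 + 1 + 1 + 0 + 0 + 0 = 3

3


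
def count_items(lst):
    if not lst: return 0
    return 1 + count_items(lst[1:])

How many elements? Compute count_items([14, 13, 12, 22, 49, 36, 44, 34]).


count_items([14, 13, 12, 22, 49, 36, 44, 34]) = 1 + count_items([13, 12, 22, 49, 36, 44, 34])
count_items([13, 12, 22, 49, 36, 44, 34]) = 1 + count_items([12, 22, 49, 36, 44, 34])
count_items([12, 22, 49, 36, 44, 34]) = 1 + count_items([22, 49, 36, 44, 34])
count_items([22, 49, 36, 44, 34]) = 1 + count_items([49, 36, 44, 34])
count_items([49, 36, 44, 34]) = 1 + count_items([36, 44, 34])
count_items([36, 44, 34]) = 1 + count_items([44, 34])
count_items([44, 34]) = 1 + count_items([34])
count_items([34]) = 1 + count_items([])
count_items([]) = 0  (base case)
Unwinding: 1 + 1 + 1 + 1 + 1 + 1 + 1 + 1 + 0 = 8

8


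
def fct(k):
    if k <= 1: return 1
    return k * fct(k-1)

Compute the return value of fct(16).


fct(16)
= 16 * fct(15)
= 16 * 15 * fct(14)
= 16 * 15 * 14 * fct(13)
= 16 * 15 * 14 * 13 * fct(12)
= 16 * 15 * 14 * 13 * 12 * fct(11)
= 16 * 15 * 14 * 13 * 12 * 11 * fct(10)
= 16 * 15 * 14 * 13 * 12 * 11 * 10 * fct(9)
= 16 * 15 * 14 * 13 * 12 * 11 * 10 * 9 * fct(8)
= 16 * 15 * 14 * 13 * 12 * 11 * 10 * 9 * 8 * fct(7)
= 16 * 15 * 14 * 13 * 12 * 11 * 10 * 9 * 8 * 7 * fct(6)
= 16 * 15 * 14 * 13 * 12 * 11 * 10 * 9 * 8 * 7 * 6 * fct(5)
= 16 * 15 * 14 * 13 * 12 * 11 * 10 * 9 * 8 * 7 * 6 * 5 * fct(4)
= 16 * 15 * 14 * 13 * 12 * 11 * 10 * 9 * 8 * 7 * 6 * 5 * 4 * fct(3)
= 16 * 15 * 14 * 13 * 12 * 11 * 10 * 9 * 8 * 7 * 6 * 5 * 4 * 3 * fct(2)
= 16 * 15 * 14 * 13 * 12 * 11 * 10 * 9 * 8 * 7 * 6 * 5 * 4 * 3 * 2 * fct(1)
= 16 * 15 * 14 * 13 * 12 * 11 * 10 * 9 * 8 * 7 * 6 * 5 * 4 * 3 * 2 * 1
= 20922789888000

20922789888000
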